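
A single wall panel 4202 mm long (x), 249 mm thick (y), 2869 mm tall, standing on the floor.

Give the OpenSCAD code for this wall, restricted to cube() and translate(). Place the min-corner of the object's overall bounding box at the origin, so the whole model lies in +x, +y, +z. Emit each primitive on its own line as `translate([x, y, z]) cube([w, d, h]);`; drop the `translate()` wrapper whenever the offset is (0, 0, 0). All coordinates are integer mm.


cube([4202, 249, 2869]);


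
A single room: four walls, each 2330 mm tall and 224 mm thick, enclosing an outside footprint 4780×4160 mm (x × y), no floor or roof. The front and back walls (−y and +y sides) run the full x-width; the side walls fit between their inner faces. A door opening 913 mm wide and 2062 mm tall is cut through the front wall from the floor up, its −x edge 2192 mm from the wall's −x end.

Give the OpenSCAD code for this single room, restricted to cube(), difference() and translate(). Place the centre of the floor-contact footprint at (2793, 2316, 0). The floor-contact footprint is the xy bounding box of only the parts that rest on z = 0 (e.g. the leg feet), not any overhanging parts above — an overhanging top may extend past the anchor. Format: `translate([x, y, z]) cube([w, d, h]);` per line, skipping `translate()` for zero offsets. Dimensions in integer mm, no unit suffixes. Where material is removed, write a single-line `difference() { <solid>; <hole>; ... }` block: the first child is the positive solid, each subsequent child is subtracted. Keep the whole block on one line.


difference() { translate([403, 236, 0]) cube([4780, 224, 2330]); translate([2595, 236, 0]) cube([913, 224, 2062]); }
translate([403, 4172, 0]) cube([4780, 224, 2330]);
translate([403, 460, 0]) cube([224, 3712, 2330]);
translate([4959, 460, 0]) cube([224, 3712, 2330]);


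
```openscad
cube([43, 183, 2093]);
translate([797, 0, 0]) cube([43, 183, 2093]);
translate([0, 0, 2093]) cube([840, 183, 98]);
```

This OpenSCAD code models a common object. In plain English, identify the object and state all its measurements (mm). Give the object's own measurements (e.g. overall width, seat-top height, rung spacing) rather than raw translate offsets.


A door frame. The clear opening is 754 mm wide and 2093 mm high. Two 43 mm wide jambs, 183 mm deep, stand either side of the opening from the floor to the top of the opening. A 98 mm thick head sits across the top of both jambs, spanning the full outside width of the frame.


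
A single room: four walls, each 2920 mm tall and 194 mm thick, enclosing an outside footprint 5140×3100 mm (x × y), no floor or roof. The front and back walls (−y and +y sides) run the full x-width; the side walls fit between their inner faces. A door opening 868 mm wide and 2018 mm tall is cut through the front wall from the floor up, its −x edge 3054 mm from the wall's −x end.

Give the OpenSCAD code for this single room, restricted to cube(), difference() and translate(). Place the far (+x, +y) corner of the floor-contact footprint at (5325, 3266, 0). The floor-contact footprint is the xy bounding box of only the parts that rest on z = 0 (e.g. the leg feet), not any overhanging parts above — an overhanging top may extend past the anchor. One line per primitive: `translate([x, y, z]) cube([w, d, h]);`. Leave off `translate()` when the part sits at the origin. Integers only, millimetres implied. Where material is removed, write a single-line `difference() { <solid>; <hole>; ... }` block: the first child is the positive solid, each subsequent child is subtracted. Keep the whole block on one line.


difference() { translate([185, 166, 0]) cube([5140, 194, 2920]); translate([3239, 166, 0]) cube([868, 194, 2018]); }
translate([185, 3072, 0]) cube([5140, 194, 2920]);
translate([185, 360, 0]) cube([194, 2712, 2920]);
translate([5131, 360, 0]) cube([194, 2712, 2920]);


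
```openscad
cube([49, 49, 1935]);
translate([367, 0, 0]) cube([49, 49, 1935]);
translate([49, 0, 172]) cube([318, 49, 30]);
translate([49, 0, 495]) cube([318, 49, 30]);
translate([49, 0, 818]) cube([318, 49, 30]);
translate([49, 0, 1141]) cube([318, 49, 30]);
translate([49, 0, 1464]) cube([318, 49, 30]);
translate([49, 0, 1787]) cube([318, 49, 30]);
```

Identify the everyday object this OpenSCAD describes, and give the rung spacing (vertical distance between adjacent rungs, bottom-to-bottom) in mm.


A ladder. The rung spacing is 323 mm.

Two tall 49×49 posts with 6 short bars between them — a ladder. Adjacent rungs sit at z = 172 and z = 495, so the spacing is 495 − 172 = 323 mm.


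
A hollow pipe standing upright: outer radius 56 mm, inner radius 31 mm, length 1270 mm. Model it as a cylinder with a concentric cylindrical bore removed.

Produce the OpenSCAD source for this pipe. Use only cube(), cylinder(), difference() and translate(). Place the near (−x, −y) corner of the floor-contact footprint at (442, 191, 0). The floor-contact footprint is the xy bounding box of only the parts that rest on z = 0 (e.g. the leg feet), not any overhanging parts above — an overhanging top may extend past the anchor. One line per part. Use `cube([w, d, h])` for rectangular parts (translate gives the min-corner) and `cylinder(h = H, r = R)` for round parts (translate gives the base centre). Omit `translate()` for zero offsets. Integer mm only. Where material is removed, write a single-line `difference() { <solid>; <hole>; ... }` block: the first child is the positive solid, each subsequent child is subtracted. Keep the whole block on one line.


difference() { translate([498, 247, 0]) cylinder(h = 1270, r = 56); translate([498, 247, 0]) cylinder(h = 1270, r = 31); }


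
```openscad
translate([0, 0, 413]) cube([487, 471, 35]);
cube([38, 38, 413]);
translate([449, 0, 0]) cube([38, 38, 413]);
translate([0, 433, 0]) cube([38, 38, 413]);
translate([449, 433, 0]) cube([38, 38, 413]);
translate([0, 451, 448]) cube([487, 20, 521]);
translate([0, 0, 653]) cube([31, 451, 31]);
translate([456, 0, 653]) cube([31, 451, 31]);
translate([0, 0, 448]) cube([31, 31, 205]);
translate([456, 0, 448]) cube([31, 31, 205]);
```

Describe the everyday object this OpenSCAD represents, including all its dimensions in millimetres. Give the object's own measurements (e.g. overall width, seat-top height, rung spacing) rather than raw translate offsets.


A chair. The seat is a 487×471×35 mm slab with its top at z = 448 mm, on four 38×38 mm corner legs (flush with the seat edges, standing on z = 0). A flat backrest 20 mm thick, 521 mm tall, spans the full seat width and rises from the seat top along its +y edge, rear face flush with the rear of the seat. Two armrests of 31×31 mm section run along each side from the seat's front edge to the front of the backrest, top faces 236 mm above the seat top and outer faces flush with the seat's x-edges; a 31×31 mm post under the front of each armrest stands on the seat at the front corner.


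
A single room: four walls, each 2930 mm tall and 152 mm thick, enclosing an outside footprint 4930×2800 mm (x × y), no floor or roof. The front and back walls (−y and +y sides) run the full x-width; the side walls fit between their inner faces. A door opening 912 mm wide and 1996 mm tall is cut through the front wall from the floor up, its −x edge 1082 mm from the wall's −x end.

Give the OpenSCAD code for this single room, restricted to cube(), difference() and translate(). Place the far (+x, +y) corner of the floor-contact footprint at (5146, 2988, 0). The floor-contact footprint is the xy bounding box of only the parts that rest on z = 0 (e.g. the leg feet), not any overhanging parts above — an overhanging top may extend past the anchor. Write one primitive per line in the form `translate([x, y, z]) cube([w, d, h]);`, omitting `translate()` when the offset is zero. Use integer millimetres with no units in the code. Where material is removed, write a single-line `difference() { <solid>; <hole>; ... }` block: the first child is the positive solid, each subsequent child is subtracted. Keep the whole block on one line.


difference() { translate([216, 188, 0]) cube([4930, 152, 2930]); translate([1298, 188, 0]) cube([912, 152, 1996]); }
translate([216, 2836, 0]) cube([4930, 152, 2930]);
translate([216, 340, 0]) cube([152, 2496, 2930]);
translate([4994, 340, 0]) cube([152, 2496, 2930]);


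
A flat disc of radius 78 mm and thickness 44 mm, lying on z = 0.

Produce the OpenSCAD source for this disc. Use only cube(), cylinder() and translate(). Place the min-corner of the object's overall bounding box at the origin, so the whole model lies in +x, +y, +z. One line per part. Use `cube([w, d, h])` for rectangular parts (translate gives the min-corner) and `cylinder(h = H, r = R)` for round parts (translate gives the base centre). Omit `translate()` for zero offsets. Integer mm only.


translate([78, 78, 0]) cylinder(h = 44, r = 78);


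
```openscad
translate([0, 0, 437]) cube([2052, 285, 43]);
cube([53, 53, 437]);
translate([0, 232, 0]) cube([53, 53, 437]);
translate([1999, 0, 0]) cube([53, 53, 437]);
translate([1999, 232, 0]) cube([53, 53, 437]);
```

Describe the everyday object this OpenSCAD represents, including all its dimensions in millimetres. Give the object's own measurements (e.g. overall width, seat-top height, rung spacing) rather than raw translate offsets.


A long wooden bench with a 2052 mm (x) × 285 mm (y) seat, 43 mm thick, its top surface 480 mm above the floor. Four 53 mm square legs at the seat corners, flush with the edges, run from z = 0 to the seat underside.


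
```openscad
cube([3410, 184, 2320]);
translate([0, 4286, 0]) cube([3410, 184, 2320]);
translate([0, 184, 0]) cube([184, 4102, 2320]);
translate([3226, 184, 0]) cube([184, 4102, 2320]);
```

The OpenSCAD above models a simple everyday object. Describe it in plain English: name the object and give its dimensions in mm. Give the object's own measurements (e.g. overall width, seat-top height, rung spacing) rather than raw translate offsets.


The wall frame of a small rectangular building: four walls, each 2320 mm tall and 184 mm thick, enclosing a footprint 3410 mm (x) by 4470 mm (y) outside-to-outside, with no floor or roof. The front and back walls (the −y and +y sides) span the full width; the two side walls fit between them.


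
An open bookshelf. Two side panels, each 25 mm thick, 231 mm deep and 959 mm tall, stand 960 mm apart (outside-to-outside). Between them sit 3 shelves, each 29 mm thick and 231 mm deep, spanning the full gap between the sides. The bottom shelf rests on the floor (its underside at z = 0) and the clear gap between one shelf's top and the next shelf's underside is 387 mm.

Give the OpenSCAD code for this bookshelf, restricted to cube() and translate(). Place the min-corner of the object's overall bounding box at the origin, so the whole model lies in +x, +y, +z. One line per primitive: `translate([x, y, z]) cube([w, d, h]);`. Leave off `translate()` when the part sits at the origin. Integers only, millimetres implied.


cube([25, 231, 959]);
translate([935, 0, 0]) cube([25, 231, 959]);
translate([25, 0, 0]) cube([910, 231, 29]);
translate([25, 0, 416]) cube([910, 231, 29]);
translate([25, 0, 832]) cube([910, 231, 29]);


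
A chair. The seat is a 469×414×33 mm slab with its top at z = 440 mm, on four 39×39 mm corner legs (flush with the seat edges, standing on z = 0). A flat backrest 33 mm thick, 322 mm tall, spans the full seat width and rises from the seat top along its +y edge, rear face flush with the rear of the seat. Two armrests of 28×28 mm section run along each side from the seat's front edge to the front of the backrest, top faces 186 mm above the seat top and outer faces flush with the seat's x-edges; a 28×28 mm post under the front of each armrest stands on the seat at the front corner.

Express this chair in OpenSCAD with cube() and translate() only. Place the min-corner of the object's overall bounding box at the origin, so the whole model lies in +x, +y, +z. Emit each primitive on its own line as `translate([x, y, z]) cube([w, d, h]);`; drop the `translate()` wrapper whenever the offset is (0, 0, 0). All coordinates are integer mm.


translate([0, 0, 407]) cube([469, 414, 33]);
cube([39, 39, 407]);
translate([430, 0, 0]) cube([39, 39, 407]);
translate([0, 375, 0]) cube([39, 39, 407]);
translate([430, 375, 0]) cube([39, 39, 407]);
translate([0, 381, 440]) cube([469, 33, 322]);
translate([0, 0, 598]) cube([28, 381, 28]);
translate([441, 0, 598]) cube([28, 381, 28]);
translate([0, 0, 440]) cube([28, 28, 158]);
translate([441, 0, 440]) cube([28, 28, 158]);


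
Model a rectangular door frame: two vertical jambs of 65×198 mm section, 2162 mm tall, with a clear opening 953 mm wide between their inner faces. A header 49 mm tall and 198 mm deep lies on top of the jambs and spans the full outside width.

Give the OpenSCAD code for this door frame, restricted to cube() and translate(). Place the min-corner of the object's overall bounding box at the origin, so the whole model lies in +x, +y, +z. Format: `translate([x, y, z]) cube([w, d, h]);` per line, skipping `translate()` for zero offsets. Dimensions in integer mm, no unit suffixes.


cube([65, 198, 2162]);
translate([1018, 0, 0]) cube([65, 198, 2162]);
translate([0, 0, 2162]) cube([1083, 198, 49]);


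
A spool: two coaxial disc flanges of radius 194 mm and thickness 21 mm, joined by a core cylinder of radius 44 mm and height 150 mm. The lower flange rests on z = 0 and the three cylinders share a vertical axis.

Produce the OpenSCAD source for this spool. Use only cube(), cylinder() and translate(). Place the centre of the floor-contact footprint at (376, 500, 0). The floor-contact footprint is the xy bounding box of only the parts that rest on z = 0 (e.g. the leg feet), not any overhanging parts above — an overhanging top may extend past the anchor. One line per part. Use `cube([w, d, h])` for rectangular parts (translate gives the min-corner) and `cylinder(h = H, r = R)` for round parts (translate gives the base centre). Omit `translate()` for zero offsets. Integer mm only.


translate([376, 500, 0]) cylinder(h = 21, r = 194);
translate([376, 500, 21]) cylinder(h = 150, r = 44);
translate([376, 500, 171]) cylinder(h = 21, r = 194);


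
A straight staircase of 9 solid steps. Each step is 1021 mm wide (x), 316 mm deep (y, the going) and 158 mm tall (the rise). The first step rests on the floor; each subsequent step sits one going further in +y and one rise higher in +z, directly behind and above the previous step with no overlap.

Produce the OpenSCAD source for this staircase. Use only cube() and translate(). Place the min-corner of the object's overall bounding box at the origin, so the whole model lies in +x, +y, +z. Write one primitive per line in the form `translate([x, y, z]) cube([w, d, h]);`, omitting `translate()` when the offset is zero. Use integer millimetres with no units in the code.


cube([1021, 316, 158]);
translate([0, 316, 158]) cube([1021, 316, 158]);
translate([0, 632, 316]) cube([1021, 316, 158]);
translate([0, 948, 474]) cube([1021, 316, 158]);
translate([0, 1264, 632]) cube([1021, 316, 158]);
translate([0, 1580, 790]) cube([1021, 316, 158]);
translate([0, 1896, 948]) cube([1021, 316, 158]);
translate([0, 2212, 1106]) cube([1021, 316, 158]);
translate([0, 2528, 1264]) cube([1021, 316, 158]);


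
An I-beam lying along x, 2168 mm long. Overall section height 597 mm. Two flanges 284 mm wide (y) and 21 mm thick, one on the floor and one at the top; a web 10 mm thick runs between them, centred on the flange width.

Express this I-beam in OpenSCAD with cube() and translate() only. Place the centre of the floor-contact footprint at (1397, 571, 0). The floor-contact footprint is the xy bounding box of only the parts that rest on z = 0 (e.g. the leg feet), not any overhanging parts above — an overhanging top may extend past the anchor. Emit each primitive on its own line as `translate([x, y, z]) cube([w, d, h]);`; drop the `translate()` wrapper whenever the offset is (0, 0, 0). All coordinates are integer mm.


translate([313, 429, 0]) cube([2168, 284, 21]);
translate([313, 566, 21]) cube([2168, 10, 555]);
translate([313, 429, 576]) cube([2168, 284, 21]);


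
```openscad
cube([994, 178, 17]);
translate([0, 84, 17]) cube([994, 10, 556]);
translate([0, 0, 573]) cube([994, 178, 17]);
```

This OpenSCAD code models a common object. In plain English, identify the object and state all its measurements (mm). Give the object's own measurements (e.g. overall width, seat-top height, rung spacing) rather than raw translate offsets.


An I-beam lying along x, 994 mm long. Overall section height 590 mm. Two flanges 178 mm wide (y) and 17 mm thick, one on the floor and one at the top; a web 10 mm thick runs between them, centred on the flange width.


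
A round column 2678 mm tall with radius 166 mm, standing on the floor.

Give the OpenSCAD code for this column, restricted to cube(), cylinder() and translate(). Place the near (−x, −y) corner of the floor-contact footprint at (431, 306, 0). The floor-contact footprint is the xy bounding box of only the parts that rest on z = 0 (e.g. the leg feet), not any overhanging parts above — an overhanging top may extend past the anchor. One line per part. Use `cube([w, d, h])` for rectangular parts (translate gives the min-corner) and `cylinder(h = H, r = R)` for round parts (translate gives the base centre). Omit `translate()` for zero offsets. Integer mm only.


translate([597, 472, 0]) cylinder(h = 2678, r = 166);


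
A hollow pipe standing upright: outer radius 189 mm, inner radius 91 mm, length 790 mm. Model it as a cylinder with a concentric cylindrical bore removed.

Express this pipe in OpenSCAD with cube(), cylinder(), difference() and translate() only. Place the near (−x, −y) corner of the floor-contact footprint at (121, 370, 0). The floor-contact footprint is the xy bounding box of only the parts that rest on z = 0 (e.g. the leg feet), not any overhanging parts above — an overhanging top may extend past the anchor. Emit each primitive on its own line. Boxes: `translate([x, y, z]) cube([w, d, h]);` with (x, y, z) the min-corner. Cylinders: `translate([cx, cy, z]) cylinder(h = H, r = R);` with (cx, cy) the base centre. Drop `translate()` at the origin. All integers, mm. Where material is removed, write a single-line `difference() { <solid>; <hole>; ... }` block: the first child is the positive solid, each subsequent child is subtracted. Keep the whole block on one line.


difference() { translate([310, 559, 0]) cylinder(h = 790, r = 189); translate([310, 559, 0]) cylinder(h = 790, r = 91); }


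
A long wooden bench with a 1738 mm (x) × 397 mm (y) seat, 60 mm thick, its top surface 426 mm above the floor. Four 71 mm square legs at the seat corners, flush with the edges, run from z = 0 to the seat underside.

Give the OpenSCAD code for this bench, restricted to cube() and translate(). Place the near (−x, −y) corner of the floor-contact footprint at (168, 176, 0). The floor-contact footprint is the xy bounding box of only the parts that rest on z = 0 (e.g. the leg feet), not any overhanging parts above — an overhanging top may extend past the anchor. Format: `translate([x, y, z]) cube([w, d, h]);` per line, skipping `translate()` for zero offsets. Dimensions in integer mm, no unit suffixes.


translate([168, 176, 366]) cube([1738, 397, 60]);
translate([168, 176, 0]) cube([71, 71, 366]);
translate([168, 502, 0]) cube([71, 71, 366]);
translate([1835, 176, 0]) cube([71, 71, 366]);
translate([1835, 502, 0]) cube([71, 71, 366]);


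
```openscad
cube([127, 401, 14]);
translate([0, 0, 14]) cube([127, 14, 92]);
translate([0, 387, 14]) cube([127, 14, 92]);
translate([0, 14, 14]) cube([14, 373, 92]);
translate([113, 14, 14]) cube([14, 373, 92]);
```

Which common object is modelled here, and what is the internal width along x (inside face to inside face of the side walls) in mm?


An open box. The internal width is 99 mm.

A 127×401 base slab with four walls standing on it — an open box. The base is 127 mm wide and the walls are 14 mm thick, so the internal width is 127 − 2 × 14 = 99 mm.


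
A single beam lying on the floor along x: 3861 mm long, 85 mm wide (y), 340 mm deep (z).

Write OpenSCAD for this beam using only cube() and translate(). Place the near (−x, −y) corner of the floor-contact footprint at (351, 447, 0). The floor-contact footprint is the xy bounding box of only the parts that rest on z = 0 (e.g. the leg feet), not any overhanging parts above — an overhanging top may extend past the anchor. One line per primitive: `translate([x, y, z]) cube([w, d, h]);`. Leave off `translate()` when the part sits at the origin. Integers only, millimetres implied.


translate([351, 447, 0]) cube([3861, 85, 340]);


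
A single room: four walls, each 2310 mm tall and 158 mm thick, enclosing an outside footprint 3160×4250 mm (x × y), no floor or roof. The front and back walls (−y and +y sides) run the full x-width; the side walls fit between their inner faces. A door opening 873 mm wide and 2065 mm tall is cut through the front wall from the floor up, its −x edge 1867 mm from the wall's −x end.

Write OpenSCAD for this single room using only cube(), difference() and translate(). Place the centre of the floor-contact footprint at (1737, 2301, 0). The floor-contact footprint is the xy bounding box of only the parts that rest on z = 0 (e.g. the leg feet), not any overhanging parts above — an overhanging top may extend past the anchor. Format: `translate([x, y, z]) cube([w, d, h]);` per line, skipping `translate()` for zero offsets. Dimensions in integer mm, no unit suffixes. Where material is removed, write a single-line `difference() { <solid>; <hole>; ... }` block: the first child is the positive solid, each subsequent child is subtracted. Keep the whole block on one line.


difference() { translate([157, 176, 0]) cube([3160, 158, 2310]); translate([2024, 176, 0]) cube([873, 158, 2065]); }
translate([157, 4268, 0]) cube([3160, 158, 2310]);
translate([157, 334, 0]) cube([158, 3934, 2310]);
translate([3159, 334, 0]) cube([158, 3934, 2310]);


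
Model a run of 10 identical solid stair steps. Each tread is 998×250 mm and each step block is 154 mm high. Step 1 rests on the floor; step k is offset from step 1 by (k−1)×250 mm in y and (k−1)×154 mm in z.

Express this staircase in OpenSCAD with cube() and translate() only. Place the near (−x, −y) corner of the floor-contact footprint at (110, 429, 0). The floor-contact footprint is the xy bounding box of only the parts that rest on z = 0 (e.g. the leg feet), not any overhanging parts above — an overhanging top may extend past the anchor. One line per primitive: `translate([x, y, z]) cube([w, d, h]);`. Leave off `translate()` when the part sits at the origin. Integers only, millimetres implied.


translate([110, 429, 0]) cube([998, 250, 154]);
translate([110, 679, 154]) cube([998, 250, 154]);
translate([110, 929, 308]) cube([998, 250, 154]);
translate([110, 1179, 462]) cube([998, 250, 154]);
translate([110, 1429, 616]) cube([998, 250, 154]);
translate([110, 1679, 770]) cube([998, 250, 154]);
translate([110, 1929, 924]) cube([998, 250, 154]);
translate([110, 2179, 1078]) cube([998, 250, 154]);
translate([110, 2429, 1232]) cube([998, 250, 154]);
translate([110, 2679, 1386]) cube([998, 250, 154]);


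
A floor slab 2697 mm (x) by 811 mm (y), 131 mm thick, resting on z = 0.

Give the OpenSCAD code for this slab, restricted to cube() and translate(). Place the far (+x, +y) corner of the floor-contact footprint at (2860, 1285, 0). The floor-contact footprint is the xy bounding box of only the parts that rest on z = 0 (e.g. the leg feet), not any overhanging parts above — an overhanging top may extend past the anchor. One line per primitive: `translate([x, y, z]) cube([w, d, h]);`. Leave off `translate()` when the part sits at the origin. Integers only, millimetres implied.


translate([163, 474, 0]) cube([2697, 811, 131]);


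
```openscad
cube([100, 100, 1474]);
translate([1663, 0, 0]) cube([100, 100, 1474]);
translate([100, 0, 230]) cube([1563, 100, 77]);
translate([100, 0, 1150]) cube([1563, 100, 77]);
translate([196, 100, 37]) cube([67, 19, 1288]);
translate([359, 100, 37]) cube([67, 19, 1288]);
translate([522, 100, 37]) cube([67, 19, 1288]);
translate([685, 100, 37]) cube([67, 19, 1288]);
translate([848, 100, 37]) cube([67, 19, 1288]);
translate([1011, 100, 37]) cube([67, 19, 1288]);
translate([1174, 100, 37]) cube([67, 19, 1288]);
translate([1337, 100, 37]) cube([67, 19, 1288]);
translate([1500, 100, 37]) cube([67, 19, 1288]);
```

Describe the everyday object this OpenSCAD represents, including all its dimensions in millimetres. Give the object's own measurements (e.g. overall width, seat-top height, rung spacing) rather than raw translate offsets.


A fence section. Two 100×100 mm posts, 1474 mm tall, stand on the floor with a clear span of 1563 mm between their inner faces. Two horizontal rails of 100×77 mm section span the gap between the posts with their undersides at z = 230 mm and z = 1150 mm, flush with the posts' −y face. 9 pickets, each 67 mm wide, 19 mm thick and 1288 mm tall, are fixed to the +y face of the rails with their bottoms at z = 37 mm, spaced across the span with a 96 mm gap after the −x post and between neighbouring pickets and before the +x post.


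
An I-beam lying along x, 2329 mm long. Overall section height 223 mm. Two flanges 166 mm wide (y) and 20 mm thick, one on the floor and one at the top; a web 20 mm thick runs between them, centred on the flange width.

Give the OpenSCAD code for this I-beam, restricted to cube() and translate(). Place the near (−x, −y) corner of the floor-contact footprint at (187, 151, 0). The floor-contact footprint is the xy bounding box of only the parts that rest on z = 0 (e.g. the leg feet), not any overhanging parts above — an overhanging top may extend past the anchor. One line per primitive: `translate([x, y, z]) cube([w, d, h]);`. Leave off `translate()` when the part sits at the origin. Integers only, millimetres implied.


translate([187, 151, 0]) cube([2329, 166, 20]);
translate([187, 224, 20]) cube([2329, 20, 183]);
translate([187, 151, 203]) cube([2329, 166, 20]);


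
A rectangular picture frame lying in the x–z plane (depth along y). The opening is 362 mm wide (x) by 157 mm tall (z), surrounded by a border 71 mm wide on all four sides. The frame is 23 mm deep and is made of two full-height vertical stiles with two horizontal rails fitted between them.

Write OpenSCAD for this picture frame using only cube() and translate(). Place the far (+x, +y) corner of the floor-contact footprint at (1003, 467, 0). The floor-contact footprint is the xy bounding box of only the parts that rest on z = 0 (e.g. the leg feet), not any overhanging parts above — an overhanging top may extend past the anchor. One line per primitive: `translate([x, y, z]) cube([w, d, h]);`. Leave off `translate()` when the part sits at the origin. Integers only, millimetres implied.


translate([499, 444, 0]) cube([71, 23, 299]);
translate([932, 444, 0]) cube([71, 23, 299]);
translate([570, 444, 0]) cube([362, 23, 71]);
translate([570, 444, 228]) cube([362, 23, 71]);


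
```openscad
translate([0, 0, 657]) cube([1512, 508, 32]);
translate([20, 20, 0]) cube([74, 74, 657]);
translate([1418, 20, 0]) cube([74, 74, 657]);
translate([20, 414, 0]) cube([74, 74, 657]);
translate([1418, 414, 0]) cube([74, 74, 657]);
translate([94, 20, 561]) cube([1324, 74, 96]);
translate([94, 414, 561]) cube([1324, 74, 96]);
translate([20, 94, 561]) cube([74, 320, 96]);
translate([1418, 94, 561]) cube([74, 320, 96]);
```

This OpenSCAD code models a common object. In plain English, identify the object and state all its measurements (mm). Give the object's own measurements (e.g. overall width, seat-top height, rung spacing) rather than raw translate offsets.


A rectangular dining table. The top is 1512×508×32 mm with its upper surface at z = 689 mm. It stands on four 74×74 mm square legs, each inset 20 mm from the nearest pair of top edges, running from the floor to the underside of the top. Four apron rails, 74 mm thick and 96 mm tall, run between adjacent legs with their top edges flush with the underside of the top and their outer faces flush with the legs' outer faces.


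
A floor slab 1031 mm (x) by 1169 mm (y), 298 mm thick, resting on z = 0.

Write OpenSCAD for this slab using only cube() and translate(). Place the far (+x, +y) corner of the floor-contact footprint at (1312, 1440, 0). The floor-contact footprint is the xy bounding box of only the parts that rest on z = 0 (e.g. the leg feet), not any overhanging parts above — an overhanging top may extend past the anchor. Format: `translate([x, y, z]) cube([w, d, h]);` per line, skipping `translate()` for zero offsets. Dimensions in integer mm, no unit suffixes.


translate([281, 271, 0]) cube([1031, 1169, 298]);


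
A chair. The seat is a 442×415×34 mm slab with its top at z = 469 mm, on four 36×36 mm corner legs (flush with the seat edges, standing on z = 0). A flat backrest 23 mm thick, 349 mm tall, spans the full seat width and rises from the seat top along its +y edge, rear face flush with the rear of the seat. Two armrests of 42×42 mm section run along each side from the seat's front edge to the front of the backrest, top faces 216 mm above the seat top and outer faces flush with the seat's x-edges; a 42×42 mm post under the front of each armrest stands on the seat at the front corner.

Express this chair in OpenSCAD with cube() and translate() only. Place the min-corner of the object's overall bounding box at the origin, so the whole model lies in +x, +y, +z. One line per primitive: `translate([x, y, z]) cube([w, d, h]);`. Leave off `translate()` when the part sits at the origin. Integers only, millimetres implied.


translate([0, 0, 435]) cube([442, 415, 34]);
cube([36, 36, 435]);
translate([406, 0, 0]) cube([36, 36, 435]);
translate([0, 379, 0]) cube([36, 36, 435]);
translate([406, 379, 0]) cube([36, 36, 435]);
translate([0, 392, 469]) cube([442, 23, 349]);
translate([0, 0, 643]) cube([42, 392, 42]);
translate([400, 0, 643]) cube([42, 392, 42]);
translate([0, 0, 469]) cube([42, 42, 174]);
translate([400, 0, 469]) cube([42, 42, 174]);


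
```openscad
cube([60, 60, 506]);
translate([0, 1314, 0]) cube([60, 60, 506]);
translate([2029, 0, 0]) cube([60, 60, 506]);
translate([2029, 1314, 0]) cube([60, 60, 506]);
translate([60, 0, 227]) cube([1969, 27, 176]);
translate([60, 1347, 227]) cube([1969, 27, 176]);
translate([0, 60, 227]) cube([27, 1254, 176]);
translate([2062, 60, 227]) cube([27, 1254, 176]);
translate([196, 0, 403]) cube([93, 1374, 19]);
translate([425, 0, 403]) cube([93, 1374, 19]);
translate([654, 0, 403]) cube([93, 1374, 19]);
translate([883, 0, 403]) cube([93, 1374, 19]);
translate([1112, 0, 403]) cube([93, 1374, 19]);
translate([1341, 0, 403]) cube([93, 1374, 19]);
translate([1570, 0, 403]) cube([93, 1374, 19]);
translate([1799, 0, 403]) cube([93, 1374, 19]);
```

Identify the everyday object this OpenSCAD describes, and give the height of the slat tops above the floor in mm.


A bed frame. The slat-top height is 422 mm.

Four posts, four rails, and a row of slats — a bed frame. Slats sit on the rails at z = 227 + 176 = 403; with slat thickness 19, the top is 422 mm.


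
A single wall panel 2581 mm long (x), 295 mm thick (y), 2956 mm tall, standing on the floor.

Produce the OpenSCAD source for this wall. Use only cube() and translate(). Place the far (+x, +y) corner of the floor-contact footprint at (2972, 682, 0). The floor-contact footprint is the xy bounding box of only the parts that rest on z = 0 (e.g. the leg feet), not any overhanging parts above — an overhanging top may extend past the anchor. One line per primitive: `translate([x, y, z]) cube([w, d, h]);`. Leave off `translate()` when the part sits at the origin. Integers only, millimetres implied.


translate([391, 387, 0]) cube([2581, 295, 2956]);


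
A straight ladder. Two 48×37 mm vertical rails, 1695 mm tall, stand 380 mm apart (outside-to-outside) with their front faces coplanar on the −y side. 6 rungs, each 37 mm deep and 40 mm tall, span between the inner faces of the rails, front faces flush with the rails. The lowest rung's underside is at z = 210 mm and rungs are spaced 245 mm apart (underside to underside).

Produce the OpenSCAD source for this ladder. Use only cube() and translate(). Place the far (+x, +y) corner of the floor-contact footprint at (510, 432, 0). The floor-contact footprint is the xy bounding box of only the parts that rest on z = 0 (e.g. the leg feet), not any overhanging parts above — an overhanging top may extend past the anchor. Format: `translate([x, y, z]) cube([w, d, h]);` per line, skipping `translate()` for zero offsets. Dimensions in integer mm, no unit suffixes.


translate([130, 395, 0]) cube([48, 37, 1695]);
translate([462, 395, 0]) cube([48, 37, 1695]);
translate([178, 395, 210]) cube([284, 37, 40]);
translate([178, 395, 455]) cube([284, 37, 40]);
translate([178, 395, 700]) cube([284, 37, 40]);
translate([178, 395, 945]) cube([284, 37, 40]);
translate([178, 395, 1190]) cube([284, 37, 40]);
translate([178, 395, 1435]) cube([284, 37, 40]);


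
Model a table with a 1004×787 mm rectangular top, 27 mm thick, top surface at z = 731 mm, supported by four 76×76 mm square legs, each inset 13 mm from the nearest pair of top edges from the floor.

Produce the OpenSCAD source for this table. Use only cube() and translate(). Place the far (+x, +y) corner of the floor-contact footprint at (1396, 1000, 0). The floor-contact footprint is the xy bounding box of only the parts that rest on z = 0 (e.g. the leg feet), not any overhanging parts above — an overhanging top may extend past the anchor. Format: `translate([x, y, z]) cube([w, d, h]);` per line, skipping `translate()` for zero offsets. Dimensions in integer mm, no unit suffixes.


translate([405, 226, 704]) cube([1004, 787, 27]);
translate([418, 239, 0]) cube([76, 76, 704]);
translate([1320, 239, 0]) cube([76, 76, 704]);
translate([418, 924, 0]) cube([76, 76, 704]);
translate([1320, 924, 0]) cube([76, 76, 704]);


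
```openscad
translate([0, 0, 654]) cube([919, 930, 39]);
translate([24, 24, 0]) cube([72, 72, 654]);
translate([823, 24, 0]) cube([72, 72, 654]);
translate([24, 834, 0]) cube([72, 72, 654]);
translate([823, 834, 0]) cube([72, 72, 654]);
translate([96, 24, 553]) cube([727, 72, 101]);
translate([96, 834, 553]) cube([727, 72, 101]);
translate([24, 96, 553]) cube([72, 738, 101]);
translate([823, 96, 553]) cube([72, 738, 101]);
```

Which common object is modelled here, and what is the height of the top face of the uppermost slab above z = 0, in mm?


A table. The table height is 693 mm.

A 919×930×39 slab sits at z = 654 on four 72 mm square posts — a table. The top surface is at 654 + 39 = 693 mm.


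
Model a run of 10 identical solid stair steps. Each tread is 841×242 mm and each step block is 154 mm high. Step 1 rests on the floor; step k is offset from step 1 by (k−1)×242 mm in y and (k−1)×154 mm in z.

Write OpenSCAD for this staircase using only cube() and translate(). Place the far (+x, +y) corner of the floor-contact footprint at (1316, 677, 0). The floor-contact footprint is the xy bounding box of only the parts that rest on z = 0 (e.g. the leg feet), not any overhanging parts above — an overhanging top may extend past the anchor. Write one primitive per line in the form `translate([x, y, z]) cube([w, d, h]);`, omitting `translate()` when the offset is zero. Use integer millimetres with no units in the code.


translate([475, 435, 0]) cube([841, 242, 154]);
translate([475, 677, 154]) cube([841, 242, 154]);
translate([475, 919, 308]) cube([841, 242, 154]);
translate([475, 1161, 462]) cube([841, 242, 154]);
translate([475, 1403, 616]) cube([841, 242, 154]);
translate([475, 1645, 770]) cube([841, 242, 154]);
translate([475, 1887, 924]) cube([841, 242, 154]);
translate([475, 2129, 1078]) cube([841, 242, 154]);
translate([475, 2371, 1232]) cube([841, 242, 154]);
translate([475, 2613, 1386]) cube([841, 242, 154]);


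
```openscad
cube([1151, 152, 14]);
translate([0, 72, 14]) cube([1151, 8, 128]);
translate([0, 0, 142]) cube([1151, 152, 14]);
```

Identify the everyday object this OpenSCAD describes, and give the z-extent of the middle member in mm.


An I-beam. The web height is 128 mm.

Two wide flanges with a thin centred web — an I-beam. Overall 156 mm minus two 14 mm flanges gives a web of 156 − 2·14 = 128 mm.


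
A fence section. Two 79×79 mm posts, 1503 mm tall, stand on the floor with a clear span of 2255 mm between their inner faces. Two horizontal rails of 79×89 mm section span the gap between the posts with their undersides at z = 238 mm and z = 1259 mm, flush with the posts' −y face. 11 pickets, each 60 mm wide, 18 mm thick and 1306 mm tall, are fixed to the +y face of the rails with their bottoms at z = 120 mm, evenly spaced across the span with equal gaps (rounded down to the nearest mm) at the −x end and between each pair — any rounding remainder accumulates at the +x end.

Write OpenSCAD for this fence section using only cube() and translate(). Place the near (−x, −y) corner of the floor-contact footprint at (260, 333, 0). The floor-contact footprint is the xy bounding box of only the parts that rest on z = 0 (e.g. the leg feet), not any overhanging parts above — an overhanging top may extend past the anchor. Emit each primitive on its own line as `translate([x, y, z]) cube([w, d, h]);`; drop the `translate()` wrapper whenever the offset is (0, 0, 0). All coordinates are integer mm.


translate([260, 333, 0]) cube([79, 79, 1503]);
translate([2594, 333, 0]) cube([79, 79, 1503]);
translate([339, 333, 238]) cube([2255, 79, 89]);
translate([339, 333, 1259]) cube([2255, 79, 89]);
translate([471, 412, 120]) cube([60, 18, 1306]);
translate([663, 412, 120]) cube([60, 18, 1306]);
translate([855, 412, 120]) cube([60, 18, 1306]);
translate([1047, 412, 120]) cube([60, 18, 1306]);
translate([1239, 412, 120]) cube([60, 18, 1306]);
translate([1431, 412, 120]) cube([60, 18, 1306]);
translate([1623, 412, 120]) cube([60, 18, 1306]);
translate([1815, 412, 120]) cube([60, 18, 1306]);
translate([2007, 412, 120]) cube([60, 18, 1306]);
translate([2199, 412, 120]) cube([60, 18, 1306]);
translate([2391, 412, 120]) cube([60, 18, 1306]);


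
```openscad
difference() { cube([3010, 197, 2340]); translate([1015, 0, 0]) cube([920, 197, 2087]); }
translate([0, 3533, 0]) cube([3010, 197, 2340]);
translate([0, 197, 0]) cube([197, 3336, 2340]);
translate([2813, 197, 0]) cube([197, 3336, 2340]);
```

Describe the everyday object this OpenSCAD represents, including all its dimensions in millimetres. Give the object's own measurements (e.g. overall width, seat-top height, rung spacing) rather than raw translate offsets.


A single room: four walls, each 2340 mm tall and 197 mm thick, enclosing an outside footprint 3010×3730 mm (x × y), no floor or roof. The front and back walls (−y and +y sides) run the full x-width; the side walls fit between their inner faces. A door opening 920 mm wide and 2087 mm tall is cut through the front wall from the floor up, its −x edge 1015 mm from the wall's −x end.


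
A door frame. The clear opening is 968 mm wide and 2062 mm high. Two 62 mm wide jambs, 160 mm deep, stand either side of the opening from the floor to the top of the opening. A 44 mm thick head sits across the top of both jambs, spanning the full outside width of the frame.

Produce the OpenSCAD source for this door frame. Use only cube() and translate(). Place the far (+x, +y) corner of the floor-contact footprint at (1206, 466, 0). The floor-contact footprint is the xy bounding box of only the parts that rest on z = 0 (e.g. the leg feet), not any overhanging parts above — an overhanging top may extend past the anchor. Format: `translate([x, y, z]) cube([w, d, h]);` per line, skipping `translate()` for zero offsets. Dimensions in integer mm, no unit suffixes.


translate([114, 306, 0]) cube([62, 160, 2062]);
translate([1144, 306, 0]) cube([62, 160, 2062]);
translate([114, 306, 2062]) cube([1092, 160, 44]);
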